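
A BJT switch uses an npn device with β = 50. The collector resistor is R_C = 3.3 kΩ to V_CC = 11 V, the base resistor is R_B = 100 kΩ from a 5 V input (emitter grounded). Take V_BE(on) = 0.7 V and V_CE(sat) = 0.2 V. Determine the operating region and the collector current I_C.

active; I_C ≈ 2.1 mA

Assume active. Base-emitter loop: I_B = (V_BB − V_BE)/R_B = (5 − 0.7)/100 = 0.043 mA.
I_C = β·I_B = 50×0.043 = 2.15 mA.
V_CE = V_CC − I_C·R_C = 11 − 2.15×3.3 = 3.91 V > V_CE(sat), so the active-region assumption holds.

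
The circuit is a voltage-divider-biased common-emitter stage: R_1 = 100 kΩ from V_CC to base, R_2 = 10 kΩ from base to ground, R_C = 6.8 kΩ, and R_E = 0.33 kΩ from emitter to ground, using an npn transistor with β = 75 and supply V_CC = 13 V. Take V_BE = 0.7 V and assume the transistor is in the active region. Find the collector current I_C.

Thevenize the base divider: V_Th = V_CC·R_2/(R_1+R_2) = 13×10/110 = 1.18 V, R_Th = R_1‖R_2 = 9.09 kΩ.
Base-emitter loop: V_Th = I_B·R_Th + V_BE + (β+1)I_B·R_E, so I_B = (1.18 − 0.7) / (9.09 + 76×0.33) = 0.0141 mA.
I_C = β·I_B = 75×0.0141 = 1.06 mA, and I_E = (β+1)I_B = 1.07 mA.
V_CE = V_CC − I_C·R_C − I_E·R_E = 13 − 1.06×6.8 − 1.07×0.33 = 5.46 V.
V_CE = 5.46 V > 0.2 V confirms active-region operation.

I_C ≈ 1.1 mA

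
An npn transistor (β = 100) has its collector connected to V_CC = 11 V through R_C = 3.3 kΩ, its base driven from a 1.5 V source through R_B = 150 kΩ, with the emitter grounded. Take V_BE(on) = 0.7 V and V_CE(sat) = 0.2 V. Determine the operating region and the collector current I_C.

active; I_C ≈ 0.53 mA

Assume active. Base-emitter loop: I_B = (V_BB − V_BE)/R_B = (1.5 − 0.7)/150 = 0.00533 mA.
I_C = β·I_B = 100×0.00533 = 0.533 mA.
V_CE = V_CC − I_C·R_C = 11 − 0.533×3.3 = 9.24 V > V_CE(sat), so the active-region assumption holds.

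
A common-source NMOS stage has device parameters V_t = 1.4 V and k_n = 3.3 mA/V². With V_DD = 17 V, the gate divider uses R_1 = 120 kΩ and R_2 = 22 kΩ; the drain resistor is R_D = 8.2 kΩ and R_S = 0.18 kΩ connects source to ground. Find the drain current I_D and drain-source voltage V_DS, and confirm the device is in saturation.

I_D ≈ 1.5 mA, V_DS ≈ 4.3 V

V_G = V_DD·R_2/(R_1+R_2) = 17×22/142 = 2.63 V.
Assume saturation: I_D = (k_n/2)(V_GS − V_t)² with V_GS = V_G − I_D·R_S = 2.63 − 0.18·I_D.
Substituting gives 0.0535·I_D² − 1.73·I_D + 2.51 = 0, with roots I_D = 1.52 or 30.9 mA.
The root I_D = 30.9 mA gives V_GS = -2.93 V ≤ V_t, so take I_D = 1.52 mA.
Then V_GS = 2.36 V and V_DS = V_DD − I_D(R_D+R_S) = 17 − 1.52×8.38 = 4.26 V.
Saturation requires V_DS ≥ V_GS − V_t = 0.96 V; 4.26 ≥ 0.96 ✓.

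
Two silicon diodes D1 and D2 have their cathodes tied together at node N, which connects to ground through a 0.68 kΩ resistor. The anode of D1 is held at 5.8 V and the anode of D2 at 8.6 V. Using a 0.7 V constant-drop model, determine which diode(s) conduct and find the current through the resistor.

Only D2 conducts; I_R ≈ 12 mA

Assume both conduct. Then node N would need to be at both 5.8−0.7 = 5.1 V and 8.6−0.7 = 7.9 V, which is impossible.
Assume only D2 conducts: V_N = 8.6 − 0.7 = 7.9 V, so I_R = 7.9/0.68 = 11.6 mA.
Check D1: its anode-to-cathode voltage is 5.8 − 7.9 = -2.1 V < 0.7 V, so it is off. The assumption is consistent.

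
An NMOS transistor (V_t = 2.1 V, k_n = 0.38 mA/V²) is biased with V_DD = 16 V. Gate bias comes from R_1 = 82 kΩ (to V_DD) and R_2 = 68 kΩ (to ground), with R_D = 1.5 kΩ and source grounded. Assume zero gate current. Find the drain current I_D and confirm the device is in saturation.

I_D ≈ 5 mA

V_G = V_DD·R_2/(R_1+R_2) = 16×68/150 = 7.25 V. With the source grounded, V_GS = V_G = 7.25 V.
Assume saturation: I_D = (k_n/2)(V_GS − V_t)² = (0.38/2)×(7.25 − 2.1)² = 0.19×5.15² = 5.05 mA.
V_DS = V_DD − I_D·R_D = 16 − 5.05×1.5 = 8.43 V.
Saturation requires V_DS ≥ V_GS − V_t = 5.15 V; 8.43 ≥ 5.15 ✓.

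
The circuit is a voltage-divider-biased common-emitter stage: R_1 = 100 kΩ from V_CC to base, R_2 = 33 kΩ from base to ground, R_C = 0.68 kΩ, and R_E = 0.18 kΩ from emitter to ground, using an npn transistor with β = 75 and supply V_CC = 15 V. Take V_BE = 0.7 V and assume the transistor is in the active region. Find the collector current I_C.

Thevenize the base divider: V_Th = V_CC·R_2/(R_1+R_2) = 15×33/133 = 3.72 V, R_Th = R_1‖R_2 = 24.8 kΩ.
Base-emitter loop: V_Th = I_B·R_Th + V_BE + (β+1)I_B·R_E, so I_B = (3.72 − 0.7) / (24.8 + 76×0.18) = 0.0785 mA.
I_C = β·I_B = 75×0.0785 = 5.89 mA, and I_E = (β+1)I_B = 5.97 mA.
V_CE = V_CC − I_C·R_C − I_E·R_E = 15 − 5.89×0.68 − 5.97×0.18 = 9.92 V.
V_CE = 9.92 V > 0.2 V confirms active-region operation.

I_C ≈ 5.9 mA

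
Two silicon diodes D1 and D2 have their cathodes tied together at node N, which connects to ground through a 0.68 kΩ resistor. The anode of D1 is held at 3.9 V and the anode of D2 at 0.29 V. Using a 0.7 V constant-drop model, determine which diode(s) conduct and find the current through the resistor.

Assume both conduct. Then node N would need to be at both 3.9−0.7 = 3.2 V and 0.29−0.7 = -0.41 V, which is impossible.
Assume only D1 conducts: V_N = 3.9 − 0.7 = 3.2 V, so I_R = 3.2/0.68 = 4.71 mA.
Check D2: its anode-to-cathode voltage is 0.29 − 3.2 = -2.91 V < 0.7 V, so it is off. The assumption is consistent.

Only D1 conducts; I_R ≈ 4.7 mA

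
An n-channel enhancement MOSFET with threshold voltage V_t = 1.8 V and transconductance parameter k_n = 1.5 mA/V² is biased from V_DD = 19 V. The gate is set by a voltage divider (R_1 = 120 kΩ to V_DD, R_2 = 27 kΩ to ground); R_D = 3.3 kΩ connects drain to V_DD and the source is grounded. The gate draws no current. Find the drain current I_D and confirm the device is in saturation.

V_G = V_DD·R_2/(R_1+R_2) = 19×27/147 = 3.49 V. With the source grounded, V_GS = V_G = 3.49 V.
Assume saturation: I_D = (k_n/2)(V_GS − V_t)² = (1.5/2)×(3.49 − 1.8)² = 0.75×1.69² = 2.14 mA.
V_DS = V_DD − I_D·R_D = 19 − 2.14×3.3 = 11.9 V.
Saturation requires V_DS ≥ V_GS − V_t = 1.69 V; 11.9 ≥ 1.69 ✓.

I_D ≈ 2.1 mA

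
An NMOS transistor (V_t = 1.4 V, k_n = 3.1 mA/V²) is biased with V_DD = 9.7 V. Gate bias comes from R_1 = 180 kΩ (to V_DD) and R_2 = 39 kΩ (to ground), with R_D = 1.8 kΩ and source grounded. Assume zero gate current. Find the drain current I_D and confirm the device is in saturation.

V_G = V_DD·R_2/(R_1+R_2) = 9.7×39/219 = 1.73 V. With the source grounded, V_GS = V_G = 1.73 V.
Assume saturation: I_D = (k_n/2)(V_GS − V_t)² = (3.1/2)×(1.73 − 1.4)² = 1.55×0.327² = 0.166 mA.
V_DS = V_DD − I_D·R_D = 9.7 − 0.166×1.8 = 9.4 V.
Saturation requires V_DS ≥ V_GS − V_t = 0.327 V; 9.4 ≥ 0.327 ✓.

I_D ≈ 0.17 mA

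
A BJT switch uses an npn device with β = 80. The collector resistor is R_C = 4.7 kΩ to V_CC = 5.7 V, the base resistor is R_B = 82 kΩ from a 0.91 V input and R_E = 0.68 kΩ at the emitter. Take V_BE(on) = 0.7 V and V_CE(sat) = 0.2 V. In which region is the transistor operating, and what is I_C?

Assume active. Base-emitter loop: I_B = (V_BB − V_BE)/(R_B + (β+1)R_E) = (0.91 − 0.7)/(82 + 81×0.68) = 0.00153 mA.
I_C = β·I_B = 80×0.00153 = 0.123 mA.
V_CE = V_CC − I_C·R_C − I_E·R_E = 5.7 − 0.123×4.7 − 0.124×0.68 = 5.04 V > V_CE(sat), so the active-region assumption holds.

active; I_C ≈ 0.12 mA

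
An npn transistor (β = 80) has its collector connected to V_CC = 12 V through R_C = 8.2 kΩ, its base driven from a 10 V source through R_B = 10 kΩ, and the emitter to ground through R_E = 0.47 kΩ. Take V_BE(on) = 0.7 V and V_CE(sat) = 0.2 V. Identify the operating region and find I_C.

Assume active: I_B = (10 − 0.7)/(10 + 81×0.47) = 0.193 mA, I_C = β·I_B = 15.5 mA.
Then V_CE = 12 − 15.5×8.2 − 15.7×0.47 = -122 V < 0.2 V — the active assumption fails.
Re-solve with V_CE = 0.2 V. KCL at the emitter: V_E/R_E = (V_BB−0.7−V_E)/R_B + (V_CC−0.2−V_E)/R_C, giving V_E = 1.01 V.
I_C = (V_CC − 0.2 − V_E)/R_C = (11.8 − 1.01)/8.2 = 1.32 mA.
Check: I_B = (9.3 − 1.01)/10 = 0.829 mA, and β·I_B = 66.3 mA > I_C, confirming saturation.

saturation; I_C ≈ 1.3 mA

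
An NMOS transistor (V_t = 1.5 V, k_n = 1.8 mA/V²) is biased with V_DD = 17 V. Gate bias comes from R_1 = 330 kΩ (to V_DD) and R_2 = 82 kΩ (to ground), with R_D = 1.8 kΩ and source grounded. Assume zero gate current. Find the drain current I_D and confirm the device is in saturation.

V_G = V_DD·R_2/(R_1+R_2) = 17×82/412 = 3.38 V. With the source grounded, V_GS = V_G = 3.38 V.
Assume saturation: I_D = (k_n/2)(V_GS − V_t)² = (1.8/2)×(3.38 − 1.5)² = 0.9×1.88² = 3.19 mA.
V_DS = V_DD − I_D·R_D = 17 − 3.19×1.8 = 11.3 V.
Saturation requires V_DS ≥ V_GS − V_t = 1.88 V; 11.3 ≥ 1.88 ✓.

I_D ≈ 3.2 mA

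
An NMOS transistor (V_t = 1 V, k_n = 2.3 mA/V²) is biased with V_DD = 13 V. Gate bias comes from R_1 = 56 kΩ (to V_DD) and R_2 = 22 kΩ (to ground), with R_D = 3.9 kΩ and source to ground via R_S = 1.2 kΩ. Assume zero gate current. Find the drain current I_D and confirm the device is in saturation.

I_D ≈ 1.3 mA

V_G = V_DD·R_2/(R_1+R_2) = 13×22/78 = 3.67 V.
Assume saturation: I_D = (k_n/2)(V_GS − V_t)² with V_GS = V_G − I_D·R_S = 3.67 − 1.2·I_D.
Substituting gives 1.66·I_D² − 8.36·I_D + 8.18 = 0, with roots I_D = 1.33 or 3.72 mA.
The root I_D = 3.72 mA gives V_GS = -0.799 V ≤ V_t, so take I_D = 1.33 mA.
Then V_GS = 2.07 V and V_DS = V_DD − I_D(R_D+R_S) = 13 − 1.33×5.1 = 6.23 V.
Saturation requires V_DS ≥ V_GS − V_t = 1.07 V; 6.23 ≥ 1.07 ✓.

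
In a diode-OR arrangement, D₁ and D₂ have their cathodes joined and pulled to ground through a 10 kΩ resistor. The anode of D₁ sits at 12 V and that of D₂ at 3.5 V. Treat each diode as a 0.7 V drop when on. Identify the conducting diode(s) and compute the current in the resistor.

Assume both conduct. Then node N would need to be at both 12−0.7 = 11.3 V and 3.5−0.7 = 2.8 V, which is impossible.
Assume only D₁ conducts: V_N = 12 − 0.7 = 11.3 V, so I_R = 11.3/10 = 1.13 mA.
Check D₂: its anode-to-cathode voltage is 3.5 − 11.3 = -7.8 V < 0.7 V, so it is off. The assumption is consistent.

Only D₁ conducts; I_R ≈ 1.1 mA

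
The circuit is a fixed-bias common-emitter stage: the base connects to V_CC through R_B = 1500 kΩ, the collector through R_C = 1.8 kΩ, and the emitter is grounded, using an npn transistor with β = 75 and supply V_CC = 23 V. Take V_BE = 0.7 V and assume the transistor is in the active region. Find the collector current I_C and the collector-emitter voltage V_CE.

Base loop: V_CC = I_B·R_B + V_BE, so I_B = (23 − 0.7)/1500 kΩ = 0.0149 mA.
In the active region I_C = β·I_B = 75 × 0.0149 = 1.11 mA.
Collector loop: V_CE = V_CC − I_C·R_C = 23 − 1.11×1.8 = 21 V.
Since V_CE = 21 V > V_CE(sat) ≈ 0.2 V, the transistor is in the active region as assumed.

I_C ≈ 1.1 mA, V_CE ≈ 21 V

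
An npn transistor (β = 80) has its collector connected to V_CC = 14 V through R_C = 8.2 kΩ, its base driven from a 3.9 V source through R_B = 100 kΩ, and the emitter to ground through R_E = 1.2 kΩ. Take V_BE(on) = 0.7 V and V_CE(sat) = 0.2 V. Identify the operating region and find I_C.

Assume active. Base-emitter loop: I_B = (V_BB − V_BE)/(R_B + (β+1)R_E) = (3.9 − 0.7)/(100 + 81×1.2) = 0.0162 mA.
I_C = β·I_B = 80×0.0162 = 1.3 mA.
V_CE = V_CC − I_C·R_C − I_E·R_E = 14 − 1.3×8.2 − 1.31×1.2 = 1.78 V > V_CE(sat), so the active-region assumption holds.

active; I_C ≈ 1.3 mA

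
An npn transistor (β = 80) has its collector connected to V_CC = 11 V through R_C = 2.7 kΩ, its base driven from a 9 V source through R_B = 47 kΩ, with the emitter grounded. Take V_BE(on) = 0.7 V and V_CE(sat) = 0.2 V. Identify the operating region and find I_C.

saturation; I_C ≈ 4 mA

Assume active: I_B = (9 − 0.7)/47 = 0.177 mA, giving I_C = β·I_B = 14.1 mA.
But then V_CE = 11 − 14.1×2.7 = -27.1 V < V_CE(sat) = 0.2 V — impossible in the active region.
So the transistor is saturated. With V_CE = 0.2 V, I_C = (V_CC − 0.2)/R_C = 10.8/2.7 = 4 mA.
Check: β·I_B = 14.1 mA > I_C = 4 mA, confirming saturation.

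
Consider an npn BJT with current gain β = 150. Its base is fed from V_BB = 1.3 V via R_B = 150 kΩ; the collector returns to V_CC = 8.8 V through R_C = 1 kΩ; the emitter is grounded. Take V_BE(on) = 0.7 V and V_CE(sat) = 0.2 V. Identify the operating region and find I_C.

Assume active. Base-emitter loop: I_B = (V_BB − V_BE)/R_B = (1.3 − 0.7)/150 = 0.004 mA.
I_C = β·I_B = 150×0.004 = 0.6 mA.
V_CE = V_CC − I_C·R_C = 8.8 − 0.6×1 = 8.2 V > V_CE(sat), so the active-region assumption holds.

active; I_C ≈ 0.6 mA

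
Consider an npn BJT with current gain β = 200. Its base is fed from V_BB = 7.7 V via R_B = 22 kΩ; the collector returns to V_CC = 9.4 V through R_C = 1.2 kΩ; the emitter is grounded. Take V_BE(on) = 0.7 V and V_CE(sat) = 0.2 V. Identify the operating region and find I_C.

Assume active: I_B = (7.7 − 0.7)/22 = 0.318 mA, giving I_C = β·I_B = 63.6 mA.
But then V_CE = 9.4 − 63.6×1.2 = -67 V < V_CE(sat) = 0.2 V — impossible in the active region.
So the transistor is saturated. With V_CE = 0.2 V, I_C = (V_CC − 0.2)/R_C = 9.2/1.2 = 7.67 mA.
Check: β·I_B = 63.6 mA > I_C = 7.67 mA, confirming saturation.

saturation; I_C ≈ 7.7 mA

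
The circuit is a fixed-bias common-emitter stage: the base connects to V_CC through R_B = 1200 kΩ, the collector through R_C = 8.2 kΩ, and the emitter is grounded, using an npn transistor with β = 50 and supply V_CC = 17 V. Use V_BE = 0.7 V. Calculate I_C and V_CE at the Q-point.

I_C ≈ 0.68 mA, V_CE ≈ 11 V

Base loop: V_CC = I_B·R_B + V_BE, so I_B = (17 − 0.7)/1200 kΩ = 0.0136 mA.
In the active region I_C = β·I_B = 50 × 0.0136 = 0.679 mA.
Collector loop: V_CE = V_CC − I_C·R_C = 17 − 0.679×8.2 = 11.4 V.
Since V_CE = 11.4 V > V_CE(sat) ≈ 0.2 V, the transistor is in the active region as assumed.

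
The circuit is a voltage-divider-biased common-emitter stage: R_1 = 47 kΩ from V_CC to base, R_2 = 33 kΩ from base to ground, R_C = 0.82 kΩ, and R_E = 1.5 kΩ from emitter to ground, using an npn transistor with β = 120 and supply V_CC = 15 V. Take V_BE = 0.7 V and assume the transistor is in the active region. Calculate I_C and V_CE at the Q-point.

I_C ≈ 3.3 mA, V_CE ≈ 7.4 V

Thevenize the base divider: V_Th = V_CC·R_2/(R_1+R_2) = 15×33/80 = 6.19 V, R_Th = R_1‖R_2 = 19.4 kΩ.
Base-emitter loop: V_Th = I_B·R_Th + V_BE + (β+1)I_B·R_E, so I_B = (6.19 − 0.7) / (19.4 + 121×1.5) = 0.0273 mA.
I_C = β·I_B = 120×0.0273 = 3.28 mA, and I_E = (β+1)I_B = 3.31 mA.
V_CE = V_CC − I_C·R_C − I_E·R_E = 15 − 3.28×0.82 − 3.31×1.5 = 7.35 V.
V_CE = 7.35 V > 0.2 V confirms active-region operation.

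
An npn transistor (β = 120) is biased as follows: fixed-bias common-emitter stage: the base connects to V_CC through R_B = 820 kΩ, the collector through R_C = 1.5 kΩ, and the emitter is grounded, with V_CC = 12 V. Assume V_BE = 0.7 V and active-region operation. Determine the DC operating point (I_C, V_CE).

I_C ≈ 1.7 mA, V_CE ≈ 9.5 V

Base loop: V_CC = I_B·R_B + V_BE, so I_B = (12 − 0.7)/820 kΩ = 0.0138 mA.
In the active region I_C = β·I_B = 120 × 0.0138 = 1.65 mA.
Collector loop: V_CE = V_CC − I_C·R_C = 12 − 1.65×1.5 = 9.52 V.
Since V_CE = 9.52 V > V_CE(sat) ≈ 0.2 V, the transistor is in the active region as assumed.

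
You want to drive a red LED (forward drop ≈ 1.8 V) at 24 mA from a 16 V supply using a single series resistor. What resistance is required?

R ≈ 0.59 kΩ

The resistor drops V_S − V_D = 16 − 1.8 = 14.2 V at 24 mA.
R = 14.2 V / 24 mA = 0.592 kΩ.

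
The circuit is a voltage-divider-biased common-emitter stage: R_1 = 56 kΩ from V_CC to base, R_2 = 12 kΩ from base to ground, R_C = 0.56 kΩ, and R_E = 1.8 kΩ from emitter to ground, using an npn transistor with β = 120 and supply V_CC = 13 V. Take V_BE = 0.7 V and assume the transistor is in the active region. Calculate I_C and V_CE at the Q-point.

I_C ≈ 0.84 mA, V_CE ≈ 11 V

Thevenize the base divider: V_Th = V_CC·R_2/(R_1+R_2) = 13×12/68 = 2.29 V, R_Th = R_1‖R_2 = 9.88 kΩ.
Base-emitter loop: V_Th = I_B·R_Th + V_BE + (β+1)I_B·R_E, so I_B = (2.29 − 0.7) / (9.88 + 121×1.8) = 0.007 mA.
I_C = β·I_B = 120×0.007 = 0.84 mA, and I_E = (β+1)I_B = 0.847 mA.
V_CE = V_CC − I_C·R_C − I_E·R_E = 13 − 0.84×0.56 − 0.847×1.8 = 11 V.
V_CE = 11 V > 0.2 V confirms active-region operation.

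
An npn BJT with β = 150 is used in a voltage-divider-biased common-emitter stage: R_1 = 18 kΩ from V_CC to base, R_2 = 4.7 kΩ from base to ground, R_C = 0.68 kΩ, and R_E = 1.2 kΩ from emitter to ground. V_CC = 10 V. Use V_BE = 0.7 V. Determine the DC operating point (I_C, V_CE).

Thevenize the base divider: V_Th = V_CC·R_2/(R_1+R_2) = 10×4.7/22.7 = 2.07 V, R_Th = R_1‖R_2 = 3.73 kΩ.
Base-emitter loop: V_Th = I_B·R_Th + V_BE + (β+1)I_B·R_E, so I_B = (2.07 − 0.7) / (3.73 + 151×1.2) = 0.00741 mA.
I_C = β·I_B = 150×0.00741 = 1.11 mA, and I_E = (β+1)I_B = 1.12 mA.
V_CE = V_CC − I_C·R_C − I_E·R_E = 10 − 1.11×0.68 − 1.12×1.2 = 7.9 V.
V_CE = 7.9 V > 0.2 V confirms active-region operation.

I_C ≈ 1.1 mA, V_CE ≈ 7.9 V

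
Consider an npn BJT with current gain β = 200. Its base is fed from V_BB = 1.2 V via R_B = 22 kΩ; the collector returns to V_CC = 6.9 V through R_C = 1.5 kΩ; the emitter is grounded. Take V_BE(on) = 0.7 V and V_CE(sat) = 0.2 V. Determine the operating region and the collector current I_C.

saturation; I_C ≈ 4.5 mA

Assume active: I_B = (1.2 − 0.7)/22 = 0.0227 mA, giving I_C = β·I_B = 4.55 mA.
But then V_CE = 6.9 − 4.55×1.5 = 0.0818 V < V_CE(sat) = 0.2 V — impossible in the active region.
So the transistor is saturated. With V_CE = 0.2 V, I_C = (V_CC − 0.2)/R_C = 6.7/1.5 = 4.47 mA.
Check: β·I_B = 4.55 mA > I_C = 4.47 mA, confirming saturation.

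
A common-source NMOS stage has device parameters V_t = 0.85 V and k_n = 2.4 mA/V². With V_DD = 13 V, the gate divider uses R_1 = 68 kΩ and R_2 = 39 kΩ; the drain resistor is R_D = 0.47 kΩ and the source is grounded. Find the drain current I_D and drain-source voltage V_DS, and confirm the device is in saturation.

V_G = V_DD·R_2/(R_1+R_2) = 13×39/107 = 4.74 V. With the source grounded, V_GS = V_G = 4.74 V.
Assume saturation: I_D = (k_n/2)(V_GS − V_t)² = (2.4/2)×(4.74 − 0.85)² = 1.2×3.89² = 18.1 mA.
V_DS = V_DD − I_D·R_D = 13 − 18.1×0.47 = 4.47 V.
Saturation requires V_DS ≥ V_GS − V_t = 3.89 V; 4.47 ≥ 3.89 ✓.

I_D ≈ 18 mA, V_DS ≈ 4.5 V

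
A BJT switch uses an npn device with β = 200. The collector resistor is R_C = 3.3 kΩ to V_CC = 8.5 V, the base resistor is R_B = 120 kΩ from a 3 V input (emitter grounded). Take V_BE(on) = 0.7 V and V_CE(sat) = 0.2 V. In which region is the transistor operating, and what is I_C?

Assume active: I_B = (3 − 0.7)/120 = 0.0192 mA, giving I_C = β·I_B = 3.83 mA.
But then V_CE = 8.5 − 3.83×3.3 = -4.15 V < V_CE(sat) = 0.2 V — impossible in the active region.
So the transistor is saturated. With V_CE = 0.2 V, I_C = (V_CC − 0.2)/R_C = 8.3/3.3 = 2.52 mA.
Check: β·I_B = 3.83 mA > I_C = 2.52 mA, confirming saturation.

saturation; I_C ≈ 2.5 mA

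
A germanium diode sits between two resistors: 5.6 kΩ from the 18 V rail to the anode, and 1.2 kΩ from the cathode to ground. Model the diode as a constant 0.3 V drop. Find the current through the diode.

I ≈ 2.6 mA

The two resistors are in series with the diode, so KVL gives 18 = I·5.6 + 0.3 + I·1.2.
I = (18 − 0.3) / (5.6 + 1.2) kΩ = 17.7 / 6.8 = 2.6 mA.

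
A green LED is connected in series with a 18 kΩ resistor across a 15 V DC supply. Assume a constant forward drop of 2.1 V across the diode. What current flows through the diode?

I ≈ 0.72 mA

KVL around the loop: 15 = V_D + I·R = 2.1 + I × 18 kΩ.
So I = (15 − 2.1) / 18 kΩ = 12.9 / 18 = 0.717 mA.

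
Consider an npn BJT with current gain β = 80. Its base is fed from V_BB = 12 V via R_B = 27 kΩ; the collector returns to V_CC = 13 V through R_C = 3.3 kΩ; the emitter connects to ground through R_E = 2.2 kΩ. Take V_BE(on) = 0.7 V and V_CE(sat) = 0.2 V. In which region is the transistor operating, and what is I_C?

Assume active: I_B = (12 − 0.7)/(27 + 81×2.2) = 0.0551 mA, I_C = β·I_B = 4.41 mA.
Then V_CE = 13 − 4.41×3.3 − 4.46×2.2 = -11.4 V < 0.2 V — the active assumption fails.
Re-solve with V_CE = 0.2 V. KCL at the emitter: V_E/R_E = (V_BB−0.7−V_E)/R_B + (V_CC−0.2−V_E)/R_C, giving V_E = 5.41 V.
I_C = (V_CC − 0.2 − V_E)/R_C = (12.8 − 5.41)/3.3 = 2.24 mA.
Check: I_B = (11.3 − 5.41)/27 = 0.218 mA, and β·I_B = 17.5 mA > I_C, confirming saturation.

saturation; I_C ≈ 2.2 mA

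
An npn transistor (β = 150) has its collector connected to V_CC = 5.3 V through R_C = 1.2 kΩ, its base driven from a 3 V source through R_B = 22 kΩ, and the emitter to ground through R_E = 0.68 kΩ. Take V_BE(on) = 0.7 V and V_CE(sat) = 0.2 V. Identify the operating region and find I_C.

saturation; I_C ≈ 2.7 mA

Assume active: I_B = (3 − 0.7)/(22 + 151×0.68) = 0.0184 mA, I_C = β·I_B = 2.77 mA.
Then V_CE = 5.3 − 2.77×1.2 − 2.79×0.68 = 0.0853 V < 0.2 V — the active assumption fails.
Re-solve with V_CE = 0.2 V. KCL at the emitter: V_E/R_E = (V_BB−0.7−V_E)/R_B + (V_CC−0.2−V_E)/R_C, giving V_E = 1.85 V.
I_C = (V_CC − 0.2 − V_E)/R_C = (5.1 − 1.85)/1.2 = 2.71 mA.
Check: I_B = (2.3 − 1.85)/22 = 0.0203 mA, and β·I_B = 3.04 mA > I_C, confirming saturation.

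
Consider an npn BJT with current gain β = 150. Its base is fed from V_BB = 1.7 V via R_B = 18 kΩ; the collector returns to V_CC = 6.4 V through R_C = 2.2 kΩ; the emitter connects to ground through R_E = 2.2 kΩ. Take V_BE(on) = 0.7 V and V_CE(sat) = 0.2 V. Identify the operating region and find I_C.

active; I_C ≈ 0.43 mA

Assume active. Base-emitter loop: I_B = (V_BB − V_BE)/(R_B + (β+1)R_E) = (1.7 − 0.7)/(18 + 151×2.2) = 0.00286 mA.
I_C = β·I_B = 150×0.00286 = 0.428 mA.
V_CE = V_CC − I_C·R_C − I_E·R_E = 6.4 − 0.428×2.2 − 0.431×2.2 = 4.51 V > V_CE(sat), so the active-region assumption holds.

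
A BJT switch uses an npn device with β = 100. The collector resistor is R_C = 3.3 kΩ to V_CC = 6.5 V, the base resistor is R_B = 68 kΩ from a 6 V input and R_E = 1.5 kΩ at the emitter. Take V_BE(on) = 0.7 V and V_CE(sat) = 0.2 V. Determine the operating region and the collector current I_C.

Assume active: I_B = (6 − 0.7)/(68 + 101×1.5) = 0.0241 mA, I_C = β·I_B = 2.41 mA.
Then V_CE = 6.5 − 2.41×3.3 − 2.44×1.5 = -5.13 V < 0.2 V — the active assumption fails.
Re-solve with V_CE = 0.2 V. KCL at the emitter: V_E/R_E = (V_BB−0.7−V_E)/R_B + (V_CC−0.2−V_E)/R_C, giving V_E = 2.02 V.
I_C = (V_CC − 0.2 − V_E)/R_C = (6.3 − 2.02)/3.3 = 1.3 mA.
Check: I_B = (5.3 − 2.02)/68 = 0.0483 mA, and β·I_B = 4.83 mA > I_C, confirming saturation.

saturation; I_C ≈ 1.3 mA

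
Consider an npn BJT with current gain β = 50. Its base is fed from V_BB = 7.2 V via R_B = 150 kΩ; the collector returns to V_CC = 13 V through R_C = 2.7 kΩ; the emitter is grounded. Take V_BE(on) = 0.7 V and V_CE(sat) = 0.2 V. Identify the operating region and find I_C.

Assume active. Base-emitter loop: I_B = (V_BB − V_BE)/R_B = (7.2 − 0.7)/150 = 0.0433 mA.
I_C = β·I_B = 50×0.0433 = 2.17 mA.
V_CE = V_CC − I_C·R_C = 13 − 2.17×2.7 = 7.15 V > V_CE(sat), so the active-region assumption holds.

active; I_C ≈ 2.2 mA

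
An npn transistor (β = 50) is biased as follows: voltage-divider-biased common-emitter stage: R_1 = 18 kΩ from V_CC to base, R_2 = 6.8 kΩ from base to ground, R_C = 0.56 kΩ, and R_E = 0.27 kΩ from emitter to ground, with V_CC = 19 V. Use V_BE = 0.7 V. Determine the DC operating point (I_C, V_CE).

Thevenize the base divider: V_Th = V_CC·R_2/(R_1+R_2) = 19×6.8/24.8 = 5.21 V, R_Th = R_1‖R_2 = 4.94 kΩ.
Base-emitter loop: V_Th = I_B·R_Th + V_BE + (β+1)I_B·R_E, so I_B = (5.21 − 0.7) / (4.94 + 51×0.27) = 0.241 mA.
I_C = β·I_B = 50×0.241 = 12.1 mA, and I_E = (β+1)I_B = 12.3 mA.
V_CE = V_CC − I_C·R_C − I_E·R_E = 19 − 12.1×0.56 − 12.3×0.27 = 8.93 V.
V_CE = 8.93 V > 0.2 V confirms active-region operation.

I_C ≈ 12 mA, V_CE ≈ 8.9 V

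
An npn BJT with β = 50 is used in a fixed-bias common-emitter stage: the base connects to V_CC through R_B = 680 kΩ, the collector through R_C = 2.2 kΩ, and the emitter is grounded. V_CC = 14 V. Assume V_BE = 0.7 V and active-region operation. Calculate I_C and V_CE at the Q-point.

Base loop: V_CC = I_B·R_B + V_BE, so I_B = (14 − 0.7)/680 kΩ = 0.0196 mA.
In the active region I_C = β·I_B = 50 × 0.0196 = 0.978 mA.
Collector loop: V_CE = V_CC − I_C·R_C = 14 − 0.978×2.2 = 11.8 V.
Since V_CE = 11.8 V > V_CE(sat) ≈ 0.2 V, the transistor is in the active region as assumed.

I_C ≈ 0.98 mA, V_CE ≈ 12 V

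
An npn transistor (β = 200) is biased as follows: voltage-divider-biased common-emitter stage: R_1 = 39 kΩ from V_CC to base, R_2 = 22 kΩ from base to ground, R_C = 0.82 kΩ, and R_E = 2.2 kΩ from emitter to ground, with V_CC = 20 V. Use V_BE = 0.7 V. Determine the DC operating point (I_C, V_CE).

Thevenize the base divider: V_Th = V_CC·R_2/(R_1+R_2) = 20×22/61 = 7.21 V, R_Th = R_1‖R_2 = 14.1 kΩ.
Base-emitter loop: V_Th = I_B·R_Th + V_BE + (β+1)I_B·R_E, so I_B = (7.21 − 0.7) / (14.1 + 201×2.2) = 0.0143 mA.
I_C = β·I_B = 200×0.0143 = 2.85 mA, and I_E = (β+1)I_B = 2.87 mA.
V_CE = V_CC − I_C·R_C − I_E·R_E = 20 − 2.85×0.82 − 2.87×2.2 = 11.3 V.
V_CE = 11.3 V > 0.2 V confirms active-region operation.

I_C ≈ 2.9 mA, V_CE ≈ 11 V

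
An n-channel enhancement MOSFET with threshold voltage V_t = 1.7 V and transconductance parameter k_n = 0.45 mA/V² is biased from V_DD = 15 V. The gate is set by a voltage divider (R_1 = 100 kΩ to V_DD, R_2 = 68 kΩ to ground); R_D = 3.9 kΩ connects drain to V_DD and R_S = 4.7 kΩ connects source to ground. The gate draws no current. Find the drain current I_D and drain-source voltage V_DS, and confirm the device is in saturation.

I_D ≈ 0.59 mA, V_DS ≈ 10 V

V_G = V_DD·R_2/(R_1+R_2) = 15×68/168 = 6.07 V.
Assume saturation: I_D = (k_n/2)(V_GS − V_t)² with V_GS = V_G − I_D·R_S = 6.07 − 4.7·I_D.
Substituting gives 4.97·I_D² − 10.2·I_D + 4.3 = 0, with roots I_D = 0.587 or 1.47 mA.
The root I_D = 1.47 mA gives V_GS = -0.86 V ≤ V_t, so take I_D = 0.587 mA.
Then V_GS = 3.31 V and V_DS = V_DD − I_D(R_D+R_S) = 15 − 0.587×8.6 = 9.96 V.
Saturation requires V_DS ≥ V_GS − V_t = 1.61 V; 9.96 ≥ 1.61 ✓.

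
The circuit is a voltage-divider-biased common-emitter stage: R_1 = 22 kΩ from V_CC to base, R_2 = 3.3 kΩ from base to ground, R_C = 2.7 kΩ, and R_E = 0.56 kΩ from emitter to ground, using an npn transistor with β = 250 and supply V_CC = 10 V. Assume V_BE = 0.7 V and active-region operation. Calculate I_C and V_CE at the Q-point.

I_C ≈ 1.1 mA, V_CE ≈ 6.6 V

Thevenize the base divider: V_Th = V_CC·R_2/(R_1+R_2) = 10×3.3/25.3 = 1.3 V, R_Th = R_1‖R_2 = 2.87 kΩ.
Base-emitter loop: V_Th = I_B·R_Th + V_BE + (β+1)I_B·R_E, so I_B = (1.3 − 0.7) / (2.87 + 251×0.56) = 0.00421 mA.
I_C = β·I_B = 250×0.00421 = 1.05 mA, and I_E = (β+1)I_B = 1.06 mA.
V_CE = V_CC − I_C·R_C − I_E·R_E = 10 − 1.05×2.7 − 1.06×0.56 = 6.56 V.
V_CE = 6.56 V > 0.2 V confirms active-region operation.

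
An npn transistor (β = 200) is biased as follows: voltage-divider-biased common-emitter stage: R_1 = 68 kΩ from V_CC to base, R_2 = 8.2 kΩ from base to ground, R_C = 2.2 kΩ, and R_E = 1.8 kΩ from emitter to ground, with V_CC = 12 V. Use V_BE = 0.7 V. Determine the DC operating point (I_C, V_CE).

Thevenize the base divider: V_Th = V_CC·R_2/(R_1+R_2) = 12×8.2/76.2 = 1.29 V, R_Th = R_1‖R_2 = 7.32 kΩ.
Base-emitter loop: V_Th = I_B·R_Th + V_BE + (β+1)I_B·R_E, so I_B = (1.29 − 0.7) / (7.32 + 201×1.8) = 0.0016 mA.
I_C = β·I_B = 200×0.0016 = 0.32 mA, and I_E = (β+1)I_B = 0.322 mA.
V_CE = V_CC − I_C·R_C − I_E·R_E = 12 − 0.32×2.2 − 0.322×1.8 = 10.7 V.
V_CE = 10.7 V > 0.2 V confirms active-region operation.

I_C ≈ 0.32 mA, V_CE ≈ 11 V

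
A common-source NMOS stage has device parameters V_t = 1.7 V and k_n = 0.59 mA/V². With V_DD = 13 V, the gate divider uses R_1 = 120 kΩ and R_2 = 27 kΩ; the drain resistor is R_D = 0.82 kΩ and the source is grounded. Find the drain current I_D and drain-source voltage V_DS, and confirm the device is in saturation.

I_D ≈ 0.14 mA, V_DS ≈ 13 V

V_G = V_DD·R_2/(R_1+R_2) = 13×27/147 = 2.39 V. With the source grounded, V_GS = V_G = 2.39 V.
Assume saturation: I_D = (k_n/2)(V_GS − V_t)² = (0.59/2)×(2.39 − 1.7)² = 0.295×0.688² = 0.14 mA.
V_DS = V_DD − I_D·R_D = 13 − 0.14×0.82 = 12.9 V.
Saturation requires V_DS ≥ V_GS − V_t = 0.688 V; 12.9 ≥ 0.688 ✓.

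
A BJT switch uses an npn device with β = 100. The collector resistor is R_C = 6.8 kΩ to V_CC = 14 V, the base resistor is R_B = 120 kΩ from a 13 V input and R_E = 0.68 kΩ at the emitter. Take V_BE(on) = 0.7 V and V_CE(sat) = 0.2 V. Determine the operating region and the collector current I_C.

Assume active: I_B = (13 − 0.7)/(120 + 101×0.68) = 0.0652 mA, I_C = β·I_B = 6.52 mA.
Then V_CE = 14 − 6.52×6.8 − 6.58×0.68 = -34.8 V < 0.2 V — the active assumption fails.
Re-solve with V_CE = 0.2 V. KCL at the emitter: V_E/R_E = (V_BB−0.7−V_E)/R_B + (V_CC−0.2−V_E)/R_C, giving V_E = 1.31 V.
I_C = (V_CC − 0.2 − V_E)/R_C = (13.8 − 1.31)/6.8 = 1.84 mA.
Check: I_B = (12.3 − 1.31)/120 = 0.0916 mA, and β·I_B = 9.16 mA > I_C, confirming saturation.

saturation; I_C ≈ 1.8 mA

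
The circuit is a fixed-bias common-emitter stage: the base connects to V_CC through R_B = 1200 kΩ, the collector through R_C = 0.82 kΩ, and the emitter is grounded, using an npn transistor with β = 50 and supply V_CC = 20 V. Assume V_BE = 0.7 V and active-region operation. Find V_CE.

Base loop: V_CC = I_B·R_B + V_BE, so I_B = (20 − 0.7)/1200 kΩ = 0.0161 mA.
In the active region I_C = β·I_B = 50 × 0.0161 = 0.804 mA.
Collector loop: V_CE = V_CC − I_C·R_C = 20 − 0.804×0.82 = 19.3 V.
Since V_CE = 19.3 V > V_CE(sat) ≈ 0.2 V, the transistor is in the active region as assumed.

V_CE ≈ 19 V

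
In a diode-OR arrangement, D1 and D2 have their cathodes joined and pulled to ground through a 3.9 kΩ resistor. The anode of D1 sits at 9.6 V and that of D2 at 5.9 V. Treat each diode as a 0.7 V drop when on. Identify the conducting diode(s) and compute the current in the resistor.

Assume both conduct. Then node N would need to be at both 9.6−0.7 = 8.9 V and 5.9−0.7 = 5.2 V, which is impossible.
Assume only D1 conducts: V_N = 9.6 − 0.7 = 8.9 V, so I_R = 8.9/3.9 = 2.28 mA.
Check D2: its anode-to-cathode voltage is 5.9 − 8.9 = -3 V < 0.7 V, so it is off. The assumption is consistent.

Only D1 conducts; I_R ≈ 2.3 mA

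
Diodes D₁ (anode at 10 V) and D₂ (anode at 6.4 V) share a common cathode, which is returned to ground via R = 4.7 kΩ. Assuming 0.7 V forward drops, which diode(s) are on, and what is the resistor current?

Assume both conduct. Then node N would need to be at both 10−0.7 = 9.3 V and 6.4−0.7 = 5.7 V, which is impossible.
Assume only D₁ conducts: V_N = 10 − 0.7 = 9.3 V, so I_R = 9.3/4.7 = 1.98 mA.
Check D₂: its anode-to-cathode voltage is 6.4 − 9.3 = -2.9 V < 0.7 V, so it is off. The assumption is consistent.

Only D₁ conducts; I_R ≈ 2 mA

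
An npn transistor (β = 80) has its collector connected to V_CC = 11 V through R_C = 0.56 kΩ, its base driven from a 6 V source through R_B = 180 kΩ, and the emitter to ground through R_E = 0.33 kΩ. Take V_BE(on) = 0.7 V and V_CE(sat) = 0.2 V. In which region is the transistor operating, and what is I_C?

active; I_C ≈ 2.1 mA

Assume active. Base-emitter loop: I_B = (V_BB − V_BE)/(R_B + (β+1)R_E) = (6 − 0.7)/(180 + 81×0.33) = 0.0256 mA.
I_C = β·I_B = 80×0.0256 = 2.05 mA.
V_CE = V_CC − I_C·R_C − I_E·R_E = 11 − 2.05×0.56 − 2.08×0.33 = 9.17 V > V_CE(sat), so the active-region assumption holds.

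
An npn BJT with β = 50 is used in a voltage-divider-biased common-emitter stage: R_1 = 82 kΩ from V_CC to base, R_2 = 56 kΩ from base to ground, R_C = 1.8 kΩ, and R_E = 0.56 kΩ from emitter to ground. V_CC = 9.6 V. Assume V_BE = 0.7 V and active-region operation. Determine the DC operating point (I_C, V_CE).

Thevenize the base divider: V_Th = V_CC·R_2/(R_1+R_2) = 9.6×56/138 = 3.9 V, R_Th = R_1‖R_2 = 33.3 kΩ.
Base-emitter loop: V_Th = I_B·R_Th + V_BE + (β+1)I_B·R_E, so I_B = (3.9 − 0.7) / (33.3 + 51×0.56) = 0.0517 mA.
I_C = β·I_B = 50×0.0517 = 2.58 mA, and I_E = (β+1)I_B = 2.64 mA.
V_CE = V_CC − I_C·R_C − I_E·R_E = 9.6 − 2.58×1.8 − 2.64×0.56 = 3.47 V.
V_CE = 3.47 V > 0.2 V confirms active-region operation.

I_C ≈ 2.6 mA, V_CE ≈ 3.5 V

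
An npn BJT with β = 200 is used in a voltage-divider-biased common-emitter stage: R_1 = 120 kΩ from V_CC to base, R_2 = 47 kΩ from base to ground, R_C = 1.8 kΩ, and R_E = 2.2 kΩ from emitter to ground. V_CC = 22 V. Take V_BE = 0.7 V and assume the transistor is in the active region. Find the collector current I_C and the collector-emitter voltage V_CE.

Thevenize the base divider: V_Th = V_CC·R_2/(R_1+R_2) = 22×47/167 = 6.19 V, R_Th = R_1‖R_2 = 33.8 kΩ.
Base-emitter loop: V_Th = I_B·R_Th + V_BE + (β+1)I_B·R_E, so I_B = (6.19 − 0.7) / (33.8 + 201×2.2) = 0.0115 mA.
I_C = β·I_B = 200×0.0115 = 2.31 mA, and I_E = (β+1)I_B = 2.32 mA.
V_CE = V_CC − I_C·R_C − I_E·R_E = 22 − 2.31×1.8 − 2.32×2.2 = 12.7 V.
V_CE = 12.7 V > 0.2 V confirms active-region operation.

I_C ≈ 2.3 mA, V_CE ≈ 13 V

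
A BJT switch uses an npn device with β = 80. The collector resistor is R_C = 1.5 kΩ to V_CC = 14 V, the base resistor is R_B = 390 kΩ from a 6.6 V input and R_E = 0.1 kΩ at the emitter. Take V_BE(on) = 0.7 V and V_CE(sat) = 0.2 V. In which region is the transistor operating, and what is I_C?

active; I_C ≈ 1.2 mA

Assume active. Base-emitter loop: I_B = (V_BB − V_BE)/(R_B + (β+1)R_E) = (6.6 − 0.7)/(390 + 81×0.1) = 0.0148 mA.
I_C = β·I_B = 80×0.0148 = 1.19 mA.
V_CE = V_CC − I_C·R_C − I_E·R_E = 14 − 1.19×1.5 − 1.2×0.1 = 12.1 V > V_CE(sat), so the active-region assumption holds.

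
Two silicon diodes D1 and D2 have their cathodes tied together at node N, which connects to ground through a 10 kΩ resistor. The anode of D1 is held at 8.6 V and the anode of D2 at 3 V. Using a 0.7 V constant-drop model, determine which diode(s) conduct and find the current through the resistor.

Assume both conduct. Then node N would need to be at both 8.6−0.7 = 7.9 V and 3−0.7 = 2.3 V, which is impossible.
Assume only D1 conducts: V_N = 8.6 − 0.7 = 7.9 V, so I_R = 7.9/10 = 0.79 mA.
Check D2: its anode-to-cathode voltage is 3 − 7.9 = -4.9 V < 0.7 V, so it is off. The assumption is consistent.

Only D1 conducts; I_R ≈ 0.79 mA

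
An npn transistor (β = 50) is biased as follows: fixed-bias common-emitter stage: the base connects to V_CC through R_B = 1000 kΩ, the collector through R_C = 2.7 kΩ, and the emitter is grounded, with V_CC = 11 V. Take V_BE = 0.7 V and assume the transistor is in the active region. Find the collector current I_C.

Base loop: V_CC = I_B·R_B + V_BE, so I_B = (11 − 0.7)/1000 kΩ = 0.0103 mA.
In the active region I_C = β·I_B = 50 × 0.0103 = 0.515 mA.
Collector loop: V_CE = V_CC − I_C·R_C = 11 − 0.515×2.7 = 9.61 V.
Since V_CE = 9.61 V > V_CE(sat) ≈ 0.2 V, the transistor is in the active region as assumed.

I_C ≈ 0.52 mA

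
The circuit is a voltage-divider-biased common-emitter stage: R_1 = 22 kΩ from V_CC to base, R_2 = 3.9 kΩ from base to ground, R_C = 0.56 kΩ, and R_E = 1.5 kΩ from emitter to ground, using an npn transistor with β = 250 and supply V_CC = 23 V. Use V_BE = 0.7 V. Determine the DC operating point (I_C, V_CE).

I_C ≈ 1.8 mA, V_CE ≈ 19 V

Thevenize the base divider: V_Th = V_CC·R_2/(R_1+R_2) = 23×3.9/25.9 = 3.46 V, R_Th = R_1‖R_2 = 3.31 kΩ.
Base-emitter loop: V_Th = I_B·R_Th + V_BE + (β+1)I_B·R_E, so I_B = (3.46 − 0.7) / (3.31 + 251×1.5) = 0.00728 mA.
I_C = β·I_B = 250×0.00728 = 1.82 mA, and I_E = (β+1)I_B = 1.83 mA.
V_CE = V_CC − I_C·R_C − I_E·R_E = 23 − 1.82×0.56 − 1.83×1.5 = 19.2 V.
V_CE = 19.2 V > 0.2 V confirms active-region operation.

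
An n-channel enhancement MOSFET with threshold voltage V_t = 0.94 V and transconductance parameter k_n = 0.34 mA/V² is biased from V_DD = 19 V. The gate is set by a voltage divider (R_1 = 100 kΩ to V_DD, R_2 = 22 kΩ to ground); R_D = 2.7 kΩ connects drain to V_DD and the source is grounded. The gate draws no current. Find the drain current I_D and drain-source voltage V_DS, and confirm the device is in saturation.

I_D ≈ 1.1 mA, V_DS ≈ 16 V

V_G = V_DD·R_2/(R_1+R_2) = 19×22/122 = 3.43 V. With the source grounded, V_GS = V_G = 3.43 V.
Assume saturation: I_D = (k_n/2)(V_GS − V_t)² = (0.34/2)×(3.43 − 0.94)² = 0.17×2.49² = 1.05 mA.
V_DS = V_DD − I_D·R_D = 19 − 1.05×2.7 = 16.2 V.
Saturation requires V_DS ≥ V_GS − V_t = 2.49 V; 16.2 ≥ 2.49 ✓.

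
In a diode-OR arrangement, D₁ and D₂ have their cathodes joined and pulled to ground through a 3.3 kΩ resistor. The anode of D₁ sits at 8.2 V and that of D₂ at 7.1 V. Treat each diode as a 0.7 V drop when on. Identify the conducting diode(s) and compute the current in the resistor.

Only D₁ conducts; I_R ≈ 2.3 mA

Assume both conduct. Then node N would need to be at both 8.2−0.7 = 7.5 V and 7.1−0.7 = 6.4 V, which is impossible.
Assume only D₁ conducts: V_N = 8.2 − 0.7 = 7.5 V, so I_R = 7.5/3.3 = 2.27 mA.
Check D₂: its anode-to-cathode voltage is 7.1 − 7.5 = -0.4 V < 0.7 V, so it is off. The assumption is consistent.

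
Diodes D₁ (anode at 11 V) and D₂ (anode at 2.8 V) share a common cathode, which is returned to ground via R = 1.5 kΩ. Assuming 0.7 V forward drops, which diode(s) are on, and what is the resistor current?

Assume both conduct. Then node N would need to be at both 11−0.7 = 10.3 V and 2.8−0.7 = 2.1 V, which is impossible.
Assume only D₁ conducts: V_N = 11 − 0.7 = 10.3 V, so I_R = 10.3/1.5 = 6.87 mA.
Check D₂: its anode-to-cathode voltage is 2.8 − 10.3 = -7.5 V < 0.7 V, so it is off. The assumption is consistent.

Only D₁ conducts; I_R ≈ 6.9 mA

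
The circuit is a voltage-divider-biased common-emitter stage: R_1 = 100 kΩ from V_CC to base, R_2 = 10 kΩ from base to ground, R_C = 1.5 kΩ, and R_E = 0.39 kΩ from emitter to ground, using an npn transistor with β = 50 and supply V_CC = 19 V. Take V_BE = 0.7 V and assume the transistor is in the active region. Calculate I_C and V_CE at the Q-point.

I_C ≈ 1.8 mA, V_CE ≈ 16 V

Thevenize the base divider: V_Th = V_CC·R_2/(R_1+R_2) = 19×10/110 = 1.73 V, R_Th = R_1‖R_2 = 9.09 kΩ.
Base-emitter loop: V_Th = I_B·R_Th + V_BE + (β+1)I_B·R_E, so I_B = (1.73 − 0.7) / (9.09 + 51×0.39) = 0.0354 mA.
I_C = β·I_B = 50×0.0354 = 1.77 mA, and I_E = (β+1)I_B = 1.81 mA.
V_CE = V_CC − I_C·R_C − I_E·R_E = 19 − 1.77×1.5 − 1.81×0.39 = 15.6 V.
V_CE = 15.6 V > 0.2 V confirms active-region operation.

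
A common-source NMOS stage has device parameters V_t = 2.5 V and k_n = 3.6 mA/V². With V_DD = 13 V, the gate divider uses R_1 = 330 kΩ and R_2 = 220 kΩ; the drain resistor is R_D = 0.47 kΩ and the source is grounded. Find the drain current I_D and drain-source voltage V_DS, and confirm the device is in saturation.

I_D ≈ 13 mA, V_DS ≈ 6.8 V

V_G = V_DD·R_2/(R_1+R_2) = 13×220/550 = 5.2 V. With the source grounded, V_GS = V_G = 5.2 V.
Assume saturation: I_D = (k_n/2)(V_GS − V_t)² = (3.6/2)×(5.2 − 2.5)² = 1.8×2.7² = 13.1 mA.
V_DS = V_DD − I_D·R_D = 13 − 13.1×0.47 = 6.83 V.
Saturation requires V_DS ≥ V_GS − V_t = 2.7 V; 6.83 ≥ 2.7 ✓.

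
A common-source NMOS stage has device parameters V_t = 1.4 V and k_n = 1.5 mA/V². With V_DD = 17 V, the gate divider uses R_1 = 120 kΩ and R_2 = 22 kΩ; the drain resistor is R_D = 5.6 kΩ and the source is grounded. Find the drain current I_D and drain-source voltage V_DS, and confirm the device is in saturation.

I_D ≈ 1.1 mA, V_DS ≈ 11 V

V_G = V_DD·R_2/(R_1+R_2) = 17×22/142 = 2.63 V. With the source grounded, V_GS = V_G = 2.63 V.
Assume saturation: I_D = (k_n/2)(V_GS − V_t)² = (1.5/2)×(2.63 − 1.4)² = 0.75×1.23² = 1.14 mA.
V_DS = V_DD − I_D·R_D = 17 − 1.14×5.6 = 10.6 V.
Saturation requires V_DS ≥ V_GS − V_t = 1.23 V; 10.6 ≥ 1.23 ✓.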